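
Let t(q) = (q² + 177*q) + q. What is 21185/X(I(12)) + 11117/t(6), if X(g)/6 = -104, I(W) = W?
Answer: -171367/7176 ≈ -23.881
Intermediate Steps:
t(q) = q² + 178*q
X(g) = -624 (X(g) = 6*(-104) = -624)
21185/X(I(12)) + 11117/t(6) = 21185/(-624) + 11117/((6*(178 + 6))) = 21185*(-1/624) + 11117/((6*184)) = -21185/624 + 11117/1104 = -171367/7176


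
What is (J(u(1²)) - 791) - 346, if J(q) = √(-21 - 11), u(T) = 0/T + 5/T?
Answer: -1137 + 4*I*√2 ≈ -1137.0 + 5.6569*I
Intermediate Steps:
u(T) = 5/T (u(T) = 0 + 5/T = 5/T)
J(q) = 4*I*√2 (J(q) = √(-32) = 4*I*√2)
(J(u(1²)) - 791) - 346 = (4*I*√2 - 791) - 346 = (-791 + 4*I*√2) - 346 = -1137 + 4*I*√2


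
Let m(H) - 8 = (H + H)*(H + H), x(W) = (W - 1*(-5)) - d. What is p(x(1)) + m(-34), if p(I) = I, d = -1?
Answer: 4639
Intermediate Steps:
x(W) = 6 + W (x(W) = (W - 1*(-5)) - 1*(-1) = (W + 5) + 1 = (5 + W) + 1 = 6 + W)
m(H) = 8 + 4*H² (m(H) = 8 + (H + H)*(H + H) = 8 + (2*H)*(2*H) = 8 + 4*H²)
p(x(1)) + m(-34) = (6 + 1) + (8 + 4*(-34)²) = 7 + (8 + 4*1156) = 7 + (8 + 4624) = 7 + 4632 = 4639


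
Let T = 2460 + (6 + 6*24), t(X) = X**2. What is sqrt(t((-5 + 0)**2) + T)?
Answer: sqrt(3235) ≈ 56.877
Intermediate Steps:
T = 2610 (T = 2460 + (6 + 144) = 2460 + 150 = 2610)
sqrt(t((-5 + 0)**2) + T) = sqrt(((-5 + 0)**2)**2 + 2610) = sqrt(((-5)**2)**2 + 2610) = sqrt(25**2 + 2610) = sqrt(625 + 2610) = sqrt(3235)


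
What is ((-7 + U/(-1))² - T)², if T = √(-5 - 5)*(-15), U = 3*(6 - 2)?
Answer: 128071 + 10830*I*√10 ≈ 1.2807e+5 + 34247.0*I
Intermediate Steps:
U = 12 (U = 3*4 = 12)
T = -15*I*√10 (T = √(-10)*(-15) = (I*√10)*(-15) = -15*I*√10 ≈ -47.434*I)
((-7 + U/(-1))² - T)² = ((-7 + 12/(-1))² - (-15)*I*√10)² = ((-7 + 12*(-1))² + 15*I*√10)² = ((-7 - 12)² + 15*I*√10)² = ((-19)² + 15*I*√10)² = (361 + 15*I*√10)²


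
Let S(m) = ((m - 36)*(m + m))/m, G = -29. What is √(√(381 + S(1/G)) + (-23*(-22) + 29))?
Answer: √(449935 + 493*√899)/29 ≈ 23.507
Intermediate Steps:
S(m) = -72 + 2*m (S(m) = ((-36 + m)*(2*m))/m = (2*m*(-36 + m))/m = -72 + 2*m)
√(√(381 + S(1/G)) + (-23*(-22) + 29)) = √(√(381 + (-72 + 2/(-29))) + (-23*(-22) + 29)) = √(√(381 + (-72 + 2*(-1/29))) + (506 + 29)) = √(√(381 + (-72 - 2/29)) + 535) = √(√(381 - 2090/29) + 535) = √(√(8959/29) + 535) = √(17*√899/29 + 535) = √(535 + 17*√899/29)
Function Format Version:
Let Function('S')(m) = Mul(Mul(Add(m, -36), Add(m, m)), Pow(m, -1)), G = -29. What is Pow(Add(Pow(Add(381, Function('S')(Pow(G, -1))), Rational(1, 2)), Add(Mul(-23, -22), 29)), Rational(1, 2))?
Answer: Mul(Rational(1, 29), Pow(Add(449935, Mul(493, Pow(899, Rational(1, 2)))), Rational(1, 2))) ≈ 23.507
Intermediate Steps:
Function('S')(m) = Add(-72, Mul(2, m)) (Function('S')(m) = Mul(Mul(Add(-36, m), Mul(2, m)), Pow(m, -1)) = Mul(Mul(2, m, Add(-36, m)), Pow(m, -1)) = Add(-72, Mul(2, m)))
Pow(Add(Pow(Add(381, Function('S')(Pow(G, -1))), Rational(1, 2)), Add(Mul(-23, -22), 29)), Rational(1, 2)) = Pow(Add(Pow(Add(381, Add(-72, Mul(2, Pow(-29, -1)))), Rational(1, 2)), Add(Mul(-23, -22), 29)), Rational(1, 2)) = Pow(Add(Pow(Add(381, Add(-72, Mul(2, Rational(-1, 29)))), Rational(1, 2)), Add(506, 29)), Rational(1, 2)) = Pow(Add(Pow(Add(381, Add(-72, Rational(-2, 29))), Rational(1, 2)), 535), Rational(1, 2)) = Pow(Add(Pow(Add(381, Rational(-2090, 29)), Rational(1, 2)), 535), Rational(1, 2)) = Pow(Add(Pow(Rational(8959, 29), Rational(1, 2)), 535), Rational(1, 2)) = Pow(Add(Mul(Rational(17, 29), Pow(899, Rational(1, 2))), 535), Rational(1, 2)) = Pow(Add(535, Mul(Rational(17, 29), Pow(899, Rational(1, 2)))), Rational(1, 2))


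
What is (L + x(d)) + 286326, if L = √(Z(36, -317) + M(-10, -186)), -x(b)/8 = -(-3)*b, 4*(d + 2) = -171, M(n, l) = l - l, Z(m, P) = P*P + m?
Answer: 287400 + 5*√4021 ≈ 2.8772e+5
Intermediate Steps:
Z(m, P) = m + P² (Z(m, P) = P² + m = m + P²)
M(n, l) = 0
d = -179/4 (d = -2 + (¼)*(-171) = -2 - 171/4 = -179/4 ≈ -44.750)
x(b) = -24*b (x(b) = -(-8)*(-3*b) = -24*b)
L = 5*√4021 (L = √((36 + (-317)²) + 0) = √((36 + 100489) + 0) = √(100525 + 0) = √100525 = 5*√4021 ≈ 317.06)
(L + x(d)) + 286326 = (5*√4021 - 24*(-179/4)) + 286326 = (5*√4021 + 1074) + 286326 = (1074 + 5*√4021) + 286326 = 287400 + 5*√4021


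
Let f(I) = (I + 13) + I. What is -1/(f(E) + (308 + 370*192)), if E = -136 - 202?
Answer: -1/70685 ≈ -1.4147e-5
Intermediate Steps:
E = -338
f(I) = 13 + 2*I (f(I) = (13 + I) + I = 13 + 2*I)
-1/(f(E) + (308 + 370*192)) = -1/((13 + 2*(-338)) + (308 + 370*192)) = -1/((13 - 676) + (308 + 71040)) = -1/(-663 + 71348) = -1/70685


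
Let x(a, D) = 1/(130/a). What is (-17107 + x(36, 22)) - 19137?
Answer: -2355842/65 ≈ -36244.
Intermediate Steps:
x(a, D) = a/130
(-17107 + x(36, 22)) - 19137 = (-17107 + (1/130)*36) - 19137 = (-17107 + 18/65) - 19137 = -1111937/65 - 19137 = -2355842/65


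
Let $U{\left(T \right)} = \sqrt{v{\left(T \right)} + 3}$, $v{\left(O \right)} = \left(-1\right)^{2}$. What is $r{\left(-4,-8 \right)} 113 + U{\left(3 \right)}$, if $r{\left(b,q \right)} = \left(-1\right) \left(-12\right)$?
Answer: $1358$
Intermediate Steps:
$v{\left(O \right)} = 1$
$r{\left(b,q \right)} = 12$
$U{\left(T \right)} = 2$ ($U{\left(T \right)} = \sqrt{1 + 3} = \sqrt{4} = 2$)
$r{\left(-4,-8 \right)} 113 + U{\left(3 \right)} = 12 \cdot 113 + 2 = 1356 + 2 = 1358$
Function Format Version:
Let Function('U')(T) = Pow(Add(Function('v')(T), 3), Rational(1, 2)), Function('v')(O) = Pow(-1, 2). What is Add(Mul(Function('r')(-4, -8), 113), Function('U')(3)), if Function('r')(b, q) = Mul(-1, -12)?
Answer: 1358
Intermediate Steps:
Function('v')(O) = 1
Function('r')(b, q) = 12
Function('U')(T) = 2 (Function('U')(T) = Pow(Add(1, 3), Rational(1, 2)) = Pow(4, Rational(1, 2)) = 2)
Add(Mul(Function('r')(-4, -8), 113), Function('U')(3)) = Add(Mul(12, 113), 2) = Add(1356, 2) = 1358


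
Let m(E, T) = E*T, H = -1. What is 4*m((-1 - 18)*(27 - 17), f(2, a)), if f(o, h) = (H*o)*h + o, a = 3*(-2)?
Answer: -10640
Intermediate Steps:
a = -6
f(o, h) = o - h*o (f(o, h) = (-o)*h + o = -h*o + o = o - h*o)
4*m((-1 - 18)*(27 - 17), f(2, a)) = 4*(((-1 - 18)*(27 - 17))*(2*(1 - 1*(-6)))) = 4*((-19*10)*(2*(1 + 6))) = 4*(-380*7) = 4*(-190*14) = 4*(-2660) = -10640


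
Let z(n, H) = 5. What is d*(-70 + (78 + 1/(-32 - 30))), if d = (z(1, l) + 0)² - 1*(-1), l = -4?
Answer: 6435/31 ≈ 207.58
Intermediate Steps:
d = 26 (d = (5 + 0)² - 1*(-1) = 5² + 1 = 25 + 1 = 26)
d*(-70 + (78 + 1/(-32 - 30))) = 26*(-70 + (78 + 1/(-32 - 30))) = 26*(-70 + (78 + 1/(-62))) = 26*(-70 + (78 - 1/62)) = 26*(-70 + 4835/62) = 26*(495/62) = 6435/31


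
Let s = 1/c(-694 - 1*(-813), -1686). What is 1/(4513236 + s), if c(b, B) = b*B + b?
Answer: 200515/904971516539 ≈ 2.2157e-7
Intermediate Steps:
c(b, B) = b + B*b (c(b, B) = B*b + b = b + B*b)
s = -1/200515 (s = 1/((-694 - 1*(-813))*(1 - 1686)) = 1/((-694 + 813)*(-1685)) = 1/(119*(-1685)) = 1/(-200515) = -1/200515 ≈ -4.9872e-6)
1/(4513236 + s) = 1/(4513236 - 1/200515) = 1/(904971516539/200515) = 200515/904971516539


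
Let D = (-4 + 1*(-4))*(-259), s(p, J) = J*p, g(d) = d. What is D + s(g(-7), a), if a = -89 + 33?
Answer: 2464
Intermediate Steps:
a = -56
D = 2072 (D = (-4 - 4)*(-259) = -8*(-259) = 2072)
D + s(g(-7), a) = 2072 - 56*(-7) = 2072 + 392 = 2464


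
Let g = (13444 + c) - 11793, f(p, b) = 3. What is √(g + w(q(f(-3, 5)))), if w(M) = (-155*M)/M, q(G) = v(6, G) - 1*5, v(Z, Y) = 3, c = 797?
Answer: √2293 ≈ 47.885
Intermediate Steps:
q(G) = -2 (q(G) = 3 - 1*5 = 3 - 5 = -2)
w(M) = -155
g = 2448 (g = (13444 + 797) - 11793 = 14241 - 11793 = 2448)
√(g + w(q(f(-3, 5)))) = √(2448 - 155) = √2293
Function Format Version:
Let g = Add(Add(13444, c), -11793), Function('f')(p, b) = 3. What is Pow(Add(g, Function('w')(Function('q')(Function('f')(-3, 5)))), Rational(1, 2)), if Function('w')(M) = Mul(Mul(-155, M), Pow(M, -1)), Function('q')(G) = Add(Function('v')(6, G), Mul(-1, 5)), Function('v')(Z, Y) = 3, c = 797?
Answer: Pow(2293, Rational(1, 2)) ≈ 47.885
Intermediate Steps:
Function('q')(G) = -2 (Function('q')(G) = Add(3, Mul(-1, 5)) = Add(3, -5) = -2)
Function('w')(M) = -155
g = 2448 (g = Add(Add(13444, 797), -11793) = Add(14241, -11793) = 2448)
Pow(Add(g, Function('w')(Function('q')(Function('f')(-3, 5)))), Rational(1, 2)) = Pow(Add(2448, -155), Rational(1, 2)) = Pow(2293, Rational(1, 2))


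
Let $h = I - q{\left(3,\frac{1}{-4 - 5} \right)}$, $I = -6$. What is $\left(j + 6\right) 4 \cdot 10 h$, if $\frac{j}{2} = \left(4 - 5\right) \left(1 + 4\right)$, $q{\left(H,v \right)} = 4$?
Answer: $1600$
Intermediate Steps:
$j = -10$ ($j = 2 \left(4 - 5\right) \left(1 + 4\right) = 2 \left(\left(-1\right) 5\right) = 2 \left(-5\right) = -10$)
$h = -10$ ($h = -6 - 4 = -10$)
$\left(j + 6\right) 4 \cdot 10 h = \left(-10 + 6\right) 4 \cdot 10 \left(-10\right) = \left(-4\right) 4 \cdot 10 \left(-10\right) = \left(-16\right) 10 \left(-10\right) = \left(-160\right) \left(-10\right) = 1600$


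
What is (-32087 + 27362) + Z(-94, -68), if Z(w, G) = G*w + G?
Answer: 1599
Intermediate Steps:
Z(w, G) = G + G*w
(-32087 + 27362) + Z(-94, -68) = (-32087 + 27362) - 68*(1 - 94) = -4725 - 68*(-93) = -4725 + 6324 = 1599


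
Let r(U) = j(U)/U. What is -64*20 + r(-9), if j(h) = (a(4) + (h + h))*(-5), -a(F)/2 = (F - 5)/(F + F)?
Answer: -46435/36 ≈ -1289.9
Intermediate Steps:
a(F) = -(-5 + F)/F (a(F) = -2*(F - 5)/(F + F) = -2*(-5 + F)/(2*F) = -2*(-5 + F)*1/(2*F) = -(-5 + F)/F)
j(h) = -5/4 - 10*h (j(h) = ((5 - 1*4)/4 + (h + h))*(-5) = ((5 - 4)/4 + 2*h)*(-5) = ((¼)*1 + 2*h)*(-5) = (¼ + 2*h)*(-5) = -5/4 - 10*h)
r(U) = (-5/4 - 10*U)/U
-64*20 + r(-9) = -64*20 + (-10 - 5/4/(-9)) = -1280 + (-10 - 5/4*(-⅑)) = -1280 + (-10 + 5/36) = -1280 - 355/36 = -46435/36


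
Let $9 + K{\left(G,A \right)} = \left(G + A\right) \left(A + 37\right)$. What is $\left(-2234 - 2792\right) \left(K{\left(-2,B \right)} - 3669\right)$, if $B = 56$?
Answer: $-6754944$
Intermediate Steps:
$K{\left(G,A \right)} = -9 + \left(37 + A\right) \left(A + G\right)$ ($K{\left(G,A \right)} = -9 + \left(G + A\right) \left(A + 37\right) = -9 + \left(A + G\right) \left(37 + A\right) = -9 + \left(37 + A\right) \left(A + G\right)$)
$\left(-2234 - 2792\right) \left(K{\left(-2,B \right)} - 3669\right) = \left(-2234 - 2792\right) \left(\left(-9 + 56^{2} + 37 \cdot 56 + 37 \left(-2\right) + 56 \left(-2\right)\right) - 3669\right) = - 5026 \left(\left(-9 + 3136 + 2072 - 74 - 112\right) - 3669\right) = - 5026 \left(5013 - 3669\right) = \left(-5026\right) 1344 = -6754944$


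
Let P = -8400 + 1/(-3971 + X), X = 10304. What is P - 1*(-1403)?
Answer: -44312000/6333 ≈ -6997.0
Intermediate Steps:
P = -53197199/6333 (P = -8400 + 1/(-3971 + 10304) = -8400 + 1/6333 = -53197199/6333 ≈ -8400.0)
P - 1*(-1403) = -53197199/6333 - 1*(-1403) = -53197199/6333 + 1403 = -44312000/6333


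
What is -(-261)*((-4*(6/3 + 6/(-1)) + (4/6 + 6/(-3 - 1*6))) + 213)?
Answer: 59769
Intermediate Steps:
-(-261)*((-4*(6/3 + 6/(-1)) + (4/6 + 6/(-3 - 1*6))) + 213) = -(-261)*((-4*(6*(1/3) + 6*(-1)) + (4*(1/6) + 6/(-3 - 6))) + 213) = -(-261)*((-4*(2 - 6) + (2/3 + 6/(-9))) + 213) = -(-261)*((-4*(-4) + (2/3 + 6*(-1/9))) + 213) = -(-261)*((16 + (2/3 - 2/3)) + 213) = -(-261)*((16 + 0) + 213) = -(-261)*(16 + 213) = -(-261)*229 = -1*(-59769) = 59769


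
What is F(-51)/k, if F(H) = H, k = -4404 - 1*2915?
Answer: 51/7319 ≈ 0.0069682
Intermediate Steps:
k = -7319 (k = -4404 - 2915 = -7319)
F(-51)/k = -51/(-7319) = -51*(-1/7319) = 51/7319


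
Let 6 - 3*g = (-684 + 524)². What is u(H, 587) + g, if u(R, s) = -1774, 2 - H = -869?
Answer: -30916/3 ≈ -10305.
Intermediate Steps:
H = 871 (H = 2 - 1*(-869) = 2 + 869 = 871)
g = -25594/3 (g = 2 - (-684 + 524)²/3 = 2 - ⅓*(-160)² = 2 - ⅓*25600 = 2 - 25600/3 = -25594/3 ≈ -8531.3)
u(H, 587) + g = -1774 - 25594/3 = -30916/3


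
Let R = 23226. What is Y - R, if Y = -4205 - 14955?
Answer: -42386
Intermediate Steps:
Y = -19160
Y - R = -19160 - 1*23226 = -19160 - 23226 = -42386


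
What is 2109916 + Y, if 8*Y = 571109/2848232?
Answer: 48076242719205/22785856 ≈ 2.1099e+6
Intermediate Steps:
Y = 571109/22785856 (Y = (571109/2848232)/8 = (571109*(1/2848232))/8 = (⅛)*(571109/2848232) = 571109/22785856 ≈ 0.025064)
2109916 + Y = 2109916 + 571109/22785856 = 48076242719205/22785856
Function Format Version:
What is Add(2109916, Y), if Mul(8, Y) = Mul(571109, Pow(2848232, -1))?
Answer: Rational(48076242719205, 22785856) ≈ 2.1099e+6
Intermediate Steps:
Y = Rational(571109, 22785856) (Y = Mul(Rational(1, 8), Mul(571109, Pow(2848232, -1))) = Mul(Rational(1, 8), Mul(571109, Rational(1, 2848232))) = Mul(Rational(1, 8), Rational(571109, 2848232)) = Rational(571109, 22785856) ≈ 0.025064)
Add(2109916, Y) = Add(2109916, Rational(571109, 22785856)) = Rational(48076242719205, 22785856)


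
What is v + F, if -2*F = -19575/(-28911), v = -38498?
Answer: -742016977/19274 ≈ -38498.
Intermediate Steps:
F = -6525/19274 (F = -(-1)*19575/(-28911)/2 = -(-1)*19575*(-1/28911)/2 = -(-1)*(-6525)/(2*9637) = -½*6525/9637 = -6525/19274 ≈ -0.33854)
v + F = -38498 - 6525/19274 = -742016977/19274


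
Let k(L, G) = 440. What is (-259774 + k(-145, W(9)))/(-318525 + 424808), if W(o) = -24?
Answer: -259334/106283 ≈ -2.4400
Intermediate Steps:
(-259774 + k(-145, W(9)))/(-318525 + 424808) = (-259774 + 440)/(-318525 + 424808) = -259334/106283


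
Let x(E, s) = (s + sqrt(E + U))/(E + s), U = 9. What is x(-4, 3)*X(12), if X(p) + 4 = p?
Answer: -24 - 8*sqrt(5) ≈ -41.889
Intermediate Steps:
x(E, s) = (s + sqrt(9 + E))/(E + s) (x(E, s) = (s + sqrt(E + 9))/(E + s) = (s + sqrt(9 + E))/(E + s))
X(p) = -4 + p
x(-4, 3)*X(12) = ((3 + sqrt(9 - 4))/(-4 + 3))*(-4 + 12) = ((3 + sqrt(5))/(-1))*8 = -(3 + sqrt(5))*8 = (-3 - sqrt(5))*8 = -24 - 8*sqrt(5)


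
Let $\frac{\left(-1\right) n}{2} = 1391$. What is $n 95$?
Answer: $-264290$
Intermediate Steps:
$n = -2782$ ($n = \left(-2\right) 1391 = -2782$)
$n 95 = \left(-2782\right) 95 = -264290$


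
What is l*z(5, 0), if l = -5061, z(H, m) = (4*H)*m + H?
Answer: -25305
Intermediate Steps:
z(H, m) = H + 4*H*m (z(H, m) = 4*H*m + H = H + 4*H*m)
l*z(5, 0) = -25305*(1 + 4*0) = -25305*(1 + 0) = -25305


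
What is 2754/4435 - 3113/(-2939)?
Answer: 21900161/13034465 ≈ 1.6802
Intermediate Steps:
2754/4435 - 3113/(-2939) = 2754*(1/4435) - 3113*(-1/2939) = 2754/4435 + 3113/2939 = 21900161/13034465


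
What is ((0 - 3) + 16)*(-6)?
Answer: -78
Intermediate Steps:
((0 - 3) + 16)*(-6) = (-3 + 16)*(-6) = 13*(-6) = -78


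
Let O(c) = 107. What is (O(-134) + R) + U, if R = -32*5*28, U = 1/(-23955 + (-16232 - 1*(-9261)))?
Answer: -135239399/30926 ≈ -4373.0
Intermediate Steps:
U = -1/30926 (U = 1/(-23955 + (-16232 + 9261)) = 1/(-23955 - 6971) = 1/(-30926) = -1/30926 ≈ -3.2335e-5)
R = -4480 (R = -160*28 = -4480)
(O(-134) + R) + U = (107 - 4480) - 1/30926 = -4373 - 1/30926 = -135239399/30926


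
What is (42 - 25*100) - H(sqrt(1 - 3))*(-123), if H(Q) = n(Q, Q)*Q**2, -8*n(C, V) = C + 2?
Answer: -4793/2 + 123*I*sqrt(2)/4 ≈ -2396.5 + 43.487*I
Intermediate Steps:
n(C, V) = -1/4 - C/8 (n(C, V) = -(C + 2)/8 = -(2 + C)/8 = -1/4 - C/8)
H(Q) = Q**2*(-1/4 - Q/8) (H(Q) = (-1/4 - Q/8)*Q**2 = Q**2*(-1/4 - Q/8))
(42 - 25*100) - H(sqrt(1 - 3))*(-123) = (42 - 25*100) - (sqrt(1 - 3))**2*(-2 - sqrt(1 - 3))/8*(-123) = (42 - 2500) - (sqrt(-2))**2*(-2 - sqrt(-2))/8*(-123) = -2458 - (I*sqrt(2))**2*(-2 - I*sqrt(2))/8*(-123) = -2458 - (1/8)*(-2)*(-2 - I*sqrt(2))*(-123) = -2458 - (1/2 + I*sqrt(2)/4)*(-123) = -2458 - (-123/2 - 123*I*sqrt(2)/4) = -2458 + (123/2 + 123*I*sqrt(2)/4) = -4793/2 + 123*I*sqrt(2)/4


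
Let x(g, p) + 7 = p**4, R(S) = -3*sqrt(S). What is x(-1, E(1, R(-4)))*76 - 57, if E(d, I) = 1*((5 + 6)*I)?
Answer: 1442079347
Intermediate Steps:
E(d, I) = 11*I (E(d, I) = 1*(11*I) = 11*I)
x(g, p) = -7 + p**4
x(-1, E(1, R(-4)))*76 - 57 = (-7 + (11*(-6*I))**4)*76 - 57 = (-7 + (-66*I)**4)*76 - 57 = (-7 + 18974736)*76 - 57 = 18974729*76 - 57 = 1442079404 - 57 = 1442079347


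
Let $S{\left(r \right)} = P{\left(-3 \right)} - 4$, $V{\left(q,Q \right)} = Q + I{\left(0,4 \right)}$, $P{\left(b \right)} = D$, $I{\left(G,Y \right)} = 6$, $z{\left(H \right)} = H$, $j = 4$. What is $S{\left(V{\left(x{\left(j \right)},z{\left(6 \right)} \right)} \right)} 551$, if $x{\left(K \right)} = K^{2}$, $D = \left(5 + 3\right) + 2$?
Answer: $3306$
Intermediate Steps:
$D = 10$ ($D = 8 + 2 = 10$)
$P{\left(b \right)} = 10$
$V{\left(q,Q \right)} = 6 + Q$ ($V{\left(q,Q \right)} = Q + 6 = 6 + Q$)
$S{\left(r \right)} = 6$ ($S{\left(r \right)} = 10 - 4 = 6$)
$S{\left(V{\left(x{\left(j \right)},z{\left(6 \right)} \right)} \right)} 551 = 6 \cdot 551 = 3306$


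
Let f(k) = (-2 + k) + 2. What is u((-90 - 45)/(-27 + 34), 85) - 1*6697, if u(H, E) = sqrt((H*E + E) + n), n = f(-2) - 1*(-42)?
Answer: -6697 + 10*I*sqrt(742)/7 ≈ -6697.0 + 38.914*I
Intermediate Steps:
f(k) = k
n = 40 (n = -2 - 1*(-42) = -2 + 42 = 40)
u(H, E) = sqrt(40 + E + E*H) (u(H, E) = sqrt((H*E + E) + 40) = sqrt((E*H + E) + 40) = sqrt((E + E*H) + 40) = sqrt(40 + E + E*H))
u((-90 - 45)/(-27 + 34), 85) - 1*6697 = sqrt(40 + 85 + 85*((-90 - 45)/(-27 + 34))) - 1*6697 = sqrt(40 + 85 + 85*(-135/7)) - 6697 = sqrt(40 + 85 - 11475/7) - 6697 = sqrt(-10600/7) - 6697 = 10*I*sqrt(742)/7 - 6697 = -6697 + 10*I*sqrt(742)/7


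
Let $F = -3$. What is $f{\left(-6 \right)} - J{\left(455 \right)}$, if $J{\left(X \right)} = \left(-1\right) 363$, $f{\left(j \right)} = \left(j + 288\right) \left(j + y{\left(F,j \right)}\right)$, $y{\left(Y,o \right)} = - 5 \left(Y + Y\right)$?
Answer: $7131$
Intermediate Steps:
$y{\left(Y,o \right)} = - 10 Y$ ($y{\left(Y,o \right)} = - 5 \cdot 2 Y = - 10 Y$)
$f{\left(j \right)} = \left(30 + j\right) \left(288 + j\right)$ ($f{\left(j \right)} = \left(j + 288\right) \left(j - -30\right) = \left(288 + j\right) \left(j + 30\right) = \left(288 + j\right) \left(30 + j\right) = \left(30 + j\right) \left(288 + j\right)$)
$J{\left(X \right)} = -363$
$f{\left(-6 \right)} - J{\left(455 \right)} = \left(8640 + \left(-6\right)^{2} + 318 \left(-6\right)\right) - -363 = \left(8640 + 36 - 1908\right) + 363 = 6768 + 363 = 7131$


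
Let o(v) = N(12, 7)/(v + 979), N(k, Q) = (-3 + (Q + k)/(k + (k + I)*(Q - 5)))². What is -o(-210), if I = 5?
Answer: -14161/1627204 ≈ -0.0087027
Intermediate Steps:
N(k, Q) = (-3 + (Q + k)/(k + (-5 + Q)*(5 + k)))² (N(k, Q) = (-3 + (Q + k)/(k + (k + 5)*(Q - 5)))² = (-3 + (Q + k)/(k + (5 + k)*(-5 + Q)))² = (-3 + (Q + k)/(k + (-5 + Q)*(5 + k)))²)
o(v) = 14161/(2116*(979 + v)) (o(v) = ((-75 - 13*12 + 14*7 + 3*7*12)²/(-25 - 4*12 + 5*7 + 7*12)²)/(v + 979) = ((-75 - 156 + 98 + 252)²/(-25 - 48 + 35 + 84)²)/(979 + v) = (119²/46²)/(979 + v) = (14161*(1/2116))/(979 + v) = 14161/(2116*(979 + v)))
-o(-210) = -14161/(2116*(979 - 210)) = -14161/(2116*769) = -1*14161/1627204 = -14161/1627204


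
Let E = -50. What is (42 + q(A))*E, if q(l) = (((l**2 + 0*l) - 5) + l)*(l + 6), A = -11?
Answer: 24150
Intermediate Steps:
q(l) = (6 + l)*(-5 + l + l**2) (q(l) = (((l**2 + 0) - 5) + l)*(6 + l) = ((l**2 - 5) + l)*(6 + l) = ((-5 + l**2) + l)*(6 + l) = (-5 + l + l**2)*(6 + l) = (6 + l)*(-5 + l + l**2))
(42 + q(A))*E = (42 + (-30 - 11 + (-11)**3 + 7*(-11)**2))*(-50) = (42 + (-30 - 11 - 1331 + 7*121))*(-50) = (42 + (-30 - 11 - 1331 + 847))*(-50) = (42 - 525)*(-50) = -483*(-50) = 24150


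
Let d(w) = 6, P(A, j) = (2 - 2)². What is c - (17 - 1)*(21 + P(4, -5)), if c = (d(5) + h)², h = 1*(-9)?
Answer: -327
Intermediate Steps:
P(A, j) = 0 (P(A, j) = 0² = 0)
h = -9
c = 9 (c = (6 - 9)² = (-3)² = 9)
c - (17 - 1)*(21 + P(4, -5)) = 9 - (17 - 1)*(21 + 0) = 9 - 16*21 = 9 - 1*336 = 9 - 336 = -327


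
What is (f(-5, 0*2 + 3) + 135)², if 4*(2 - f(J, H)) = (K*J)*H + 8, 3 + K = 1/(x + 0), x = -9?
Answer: 136900/9 ≈ 15211.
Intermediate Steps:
K = -28/9 (K = -3 + 1/(-9 + 0) = -3 + 1/(-9) = -3 - ⅑ = -28/9 ≈ -3.1111)
f(J, H) = 7*H*J/9 (f(J, H) = 2 - ((-28*J/9)*H + 8)/4 = 2 - (-28*H*J/9 + 8)/4 = 2 - (8 - 28*H*J/9)/4 = 2 + (-2 + 7*H*J/9) = 7*H*J/9)
(f(-5, 0*2 + 3) + 135)² = ((7/9)*(0*2 + 3)*(-5) + 135)² = ((7/9)*(0 + 3)*(-5) + 135)² = ((7/9)*3*(-5) + 135)² = (-35/3 + 135)² = (370/3)² = 136900/9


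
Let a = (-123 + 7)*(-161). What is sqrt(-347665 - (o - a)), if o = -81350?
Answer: I*sqrt(247639) ≈ 497.63*I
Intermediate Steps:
a = 18676 (a = -116*(-161) = 18676)
sqrt(-347665 - (o - a)) = sqrt(-347665 - (-81350 - 1*18676)) = sqrt(-347665 - (-81350 - 18676)) = sqrt(-347665 - 1*(-100026)) = sqrt(-347665 + 100026) = sqrt(-247639) = I*sqrt(247639)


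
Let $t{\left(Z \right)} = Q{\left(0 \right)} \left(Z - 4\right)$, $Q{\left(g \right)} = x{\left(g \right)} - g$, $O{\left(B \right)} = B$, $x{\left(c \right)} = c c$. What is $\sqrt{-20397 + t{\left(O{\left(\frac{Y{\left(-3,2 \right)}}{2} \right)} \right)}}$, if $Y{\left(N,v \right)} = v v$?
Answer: $i \sqrt{20397} \approx 142.82 i$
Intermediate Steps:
$Y{\left(N,v \right)} = v^{2}$
$x{\left(c \right)} = c^{2}$
$Q{\left(g \right)} = g^{2} - g$
$t{\left(Z \right)} = 0$ ($t{\left(Z \right)} = 0 \left(-1 + 0\right) \left(Z - 4\right) = 0 \left(-1\right) \left(-4 + Z\right) = 0 \left(-4 + Z\right) = 0$)
$\sqrt{-20397 + t{\left(O{\left(\frac{Y{\left(-3,2 \right)}}{2} \right)} \right)}} = \sqrt{-20397 + 0} = \sqrt{-20397} = i \sqrt{20397}$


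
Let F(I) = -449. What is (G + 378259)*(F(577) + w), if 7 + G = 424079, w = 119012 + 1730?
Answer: 96514802983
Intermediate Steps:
w = 120742
G = 424072 (G = -7 + 424079 = 424072)
(G + 378259)*(F(577) + w) = (424072 + 378259)*(-449 + 120742) = 802331*120293 = 96514802983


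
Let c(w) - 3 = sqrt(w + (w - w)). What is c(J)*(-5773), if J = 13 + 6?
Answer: -17319 - 5773*sqrt(19) ≈ -42483.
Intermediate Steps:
J = 19
c(w) = 3 + sqrt(w) (c(w) = 3 + sqrt(w + (w - w)) = 3 + sqrt(w + 0) = 3 + sqrt(w))
c(J)*(-5773) = (3 + sqrt(19))*(-5773) = -17319 - 5773*sqrt(19)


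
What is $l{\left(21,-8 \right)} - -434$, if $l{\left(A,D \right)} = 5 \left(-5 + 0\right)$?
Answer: $409$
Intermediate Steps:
$l{\left(A,D \right)} = -25$ ($l{\left(A,D \right)} = 5 \left(-5\right) = -25$)
$l{\left(21,-8 \right)} - -434 = -25 - -434 = -25 + 434 = 409$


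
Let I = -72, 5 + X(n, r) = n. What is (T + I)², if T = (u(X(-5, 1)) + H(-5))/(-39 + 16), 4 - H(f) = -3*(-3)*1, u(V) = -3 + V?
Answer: 2683044/529 ≈ 5071.9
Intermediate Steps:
X(n, r) = -5 + n
H(f) = -5 (H(f) = 4 - (-3*(-3)) = 4 - 9 = -5)
T = 18/23 (T = ((-3 + (-5 - 5)) - 5)/(-39 + 16) = ((-3 - 10) - 5)/(-23) = (-13 - 5)*(-1/23) = -18*(-1/23) = 18/23 ≈ 0.78261)
(T + I)² = (18/23 - 72)² = (-1638/23)² = 2683044/529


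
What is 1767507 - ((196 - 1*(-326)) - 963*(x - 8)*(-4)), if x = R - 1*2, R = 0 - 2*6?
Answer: 1851729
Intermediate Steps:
R = -12 (R = 0 - 12 = -12)
x = -14 (x = -12 - 1*2 = -12 - 2 = -14)
1767507 - ((196 - 1*(-326)) - 963*(x - 8)*(-4)) = 1767507 - ((196 - 1*(-326)) - 963*(-14 - 8)*(-4)) = 1767507 - ((196 + 326) - (-21186)*(-4)) = 1767507 - (522 - 963*88) = 1767507 - (522 - 84744) = 1767507 - 1*(-84222) = 1767507 + 84222 = 1851729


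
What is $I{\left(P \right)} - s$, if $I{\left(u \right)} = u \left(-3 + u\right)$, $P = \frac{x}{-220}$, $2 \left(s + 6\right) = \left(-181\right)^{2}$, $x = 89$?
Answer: $- \frac{792459139}{48400} \approx -16373.0$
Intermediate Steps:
$s = \frac{32749}{2}$ ($s = -6 + \frac{\left(-181\right)^{2}}{2} = -6 + \frac{1}{2} \cdot 32761 = -6 + \frac{32761}{2} = \frac{32749}{2} \approx 16375.0$)
$P = - \frac{89}{220}$ ($P = \frac{89}{-220} = 89 \left(- \frac{1}{220}\right) = - \frac{89}{220} \approx -0.40455$)
$I{\left(P \right)} - s = - \frac{89 \left(-3 - \frac{89}{220}\right)}{220} - \frac{32749}{2} = \left(- \frac{89}{220}\right) \left(- \frac{749}{220}\right) - \frac{32749}{2} = \frac{66661}{48400} - \frac{32749}{2} = - \frac{792459139}{48400}$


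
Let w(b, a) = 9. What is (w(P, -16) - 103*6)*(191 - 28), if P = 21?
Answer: -99267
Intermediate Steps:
(w(P, -16) - 103*6)*(191 - 28) = (9 - 103*6)*(191 - 28) = (9 - 618)*163 = -609*163 = -99267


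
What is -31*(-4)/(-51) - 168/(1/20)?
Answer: -171484/51 ≈ -3362.4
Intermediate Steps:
-31*(-4)/(-51) - 168/(1/20) = 124*(-1/51) - 168/1/20 = -124/51 - 168*20 = -124/51 - 3360 = -171484/51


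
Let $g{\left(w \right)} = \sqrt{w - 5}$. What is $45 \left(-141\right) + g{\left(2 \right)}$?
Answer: $-6345 + i \sqrt{3} \approx -6345.0 + 1.732 i$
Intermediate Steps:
$g{\left(w \right)} = \sqrt{-5 + w}$
$45 \left(-141\right) + g{\left(2 \right)} = 45 \left(-141\right) + \sqrt{-5 + 2} = -6345 + \sqrt{-3} = -6345 + i \sqrt{3}$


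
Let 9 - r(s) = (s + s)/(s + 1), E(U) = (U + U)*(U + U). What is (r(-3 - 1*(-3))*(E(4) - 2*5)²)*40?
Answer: 1049760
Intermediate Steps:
E(U) = 4*U² (E(U) = (2*U)*(2*U) = 4*U²)
r(s) = 9 - 2*s/(1 + s) (r(s) = 9 - (s + s)/(s + 1) = 9 - 2*s/(1 + s))
(r(-3 - 1*(-3))*(E(4) - 2*5)²)*40 = (((9 + 7*(-3 - 1*(-3)))/(1 + (-3 - 1*(-3))))*(4*4² - 2*5)²)*40 = (((9 + 7*(-3 + 3))/(1 + (-3 + 3)))*(4*16 - 10)²)*40 = (((9 + 7*0)/(1 + 0))*(64 - 10)²)*40 = (((9 + 0)/1)*54²)*40 = ((1*9)*2916)*40 = (9*2916)*40 = 26244*40 = 1049760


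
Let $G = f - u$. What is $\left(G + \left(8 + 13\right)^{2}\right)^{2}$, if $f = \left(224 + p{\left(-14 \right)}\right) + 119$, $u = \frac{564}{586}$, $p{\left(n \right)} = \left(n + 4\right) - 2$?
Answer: $\frac{51037135396}{85849} \approx 5.945 \cdot 10^{5}$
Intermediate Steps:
$p{\left(n \right)} = 2 + n$ ($p{\left(n \right)} = \left(4 + n\right) - 2 = 2 + n$)
$u = \frac{282}{293}$ ($u = 564 \cdot \frac{1}{586} = \frac{282}{293} \approx 0.96246$)
$f = 331$ ($f = \left(224 + \left(2 - 14\right)\right) + 119 = \left(224 - 12\right) + 119 = 212 + 119 = 331$)
$G = \frac{96701}{293}$ ($G = 331 - \frac{282}{293} = \frac{96701}{293} \approx 330.04$)
$\left(G + \left(8 + 13\right)^{2}\right)^{2} = \left(\frac{96701}{293} + \left(8 + 13\right)^{2}\right)^{2} = \left(\frac{96701}{293} + 21^{2}\right)^{2} = \left(\frac{96701}{293} + 441\right)^{2} = \left(\frac{225914}{293}\right)^{2} = \frac{51037135396}{85849}$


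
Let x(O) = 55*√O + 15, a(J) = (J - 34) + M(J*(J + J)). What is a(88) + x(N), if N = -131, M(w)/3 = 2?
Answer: 75 + 55*I*√131 ≈ 75.0 + 629.5*I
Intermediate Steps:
M(w) = 6 (M(w) = 3*2 = 6)
a(J) = -28 + J (a(J) = (J - 34) + 6 = (-34 + J) + 6 = -28 + J)
x(O) = 15 + 55*√O
a(88) + x(N) = (-28 + 88) + (15 + 55*√(-131)) = 60 + (15 + 55*(I*√131)) = 60 + (15 + 55*I*√131) = 75 + 55*I*√131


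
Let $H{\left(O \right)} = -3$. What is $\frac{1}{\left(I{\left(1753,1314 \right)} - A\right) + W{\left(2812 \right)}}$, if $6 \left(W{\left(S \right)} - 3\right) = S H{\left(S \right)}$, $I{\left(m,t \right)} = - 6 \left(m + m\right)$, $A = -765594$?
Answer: $\frac{1}{743155} \approx 1.3456 \cdot 10^{-6}$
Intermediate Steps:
$I{\left(m,t \right)} = - 12 m$ ($I{\left(m,t \right)} = - 6 \cdot 2 m = - 12 m$)
$W{\left(S \right)} = 3 - \frac{S}{2}$ ($W{\left(S \right)} = 3 + \frac{S \left(-3\right)}{6} = 3 + \frac{\left(-3\right) S}{6} = 3 - \frac{S}{2}$)
$\frac{1}{\left(I{\left(1753,1314 \right)} - A\right) + W{\left(2812 \right)}} = \frac{1}{\left(\left(-12\right) 1753 - -765594\right) + \left(3 - 1406\right)} = \frac{1}{\left(-21036 + 765594\right) + \left(3 - 1406\right)} = \frac{1}{744558 - 1403} = \frac{1}{743155}$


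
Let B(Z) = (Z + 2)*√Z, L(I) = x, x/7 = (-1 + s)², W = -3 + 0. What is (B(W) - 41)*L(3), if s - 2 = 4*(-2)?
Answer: -14063 - 343*I*√3 ≈ -14063.0 - 594.09*I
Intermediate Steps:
s = -6 (s = 2 + 4*(-2) = 2 - 8 = -6)
W = -3
x = 343 (x = 7*(-1 - 6)² = 7*(-7)² = 7*49 = 343)
L(I) = 343
B(Z) = √Z*(2 + Z) (B(Z) = (2 + Z)*√Z = √Z*(2 + Z))
(B(W) - 41)*L(3) = (√(-3)*(2 - 3) - 41)*343 = ((I*√3)*(-1) - 41)*343 = (-I*√3 - 41)*343 = (-41 - I*√3)*343 = -14063 - 343*I*√3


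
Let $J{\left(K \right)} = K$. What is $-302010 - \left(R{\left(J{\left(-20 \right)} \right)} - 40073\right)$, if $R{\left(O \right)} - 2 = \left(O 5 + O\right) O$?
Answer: $-264339$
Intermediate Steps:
$R{\left(O \right)} = 2 + 6 O^{2}$ ($R{\left(O \right)} = 2 + \left(O 5 + O\right) O = 2 + \left(5 O + O\right) O = 2 + 6 O O = 2 + 6 O^{2}$)
$-302010 - \left(R{\left(J{\left(-20 \right)} \right)} - 40073\right) = -302010 - \left(\left(2 + 6 \left(-20\right)^{2}\right) - 40073\right) = -302010 - \left(\left(2 + 6 \cdot 400\right) - 40073\right) = -302010 - \left(\left(2 + 2400\right) - 40073\right) = -302010 - \left(2402 - 40073\right) = -302010 - -37671 = -302010 + 37671 = -264339$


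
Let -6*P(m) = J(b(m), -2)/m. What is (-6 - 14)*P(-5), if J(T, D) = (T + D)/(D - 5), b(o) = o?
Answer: -2/3 ≈ -0.66667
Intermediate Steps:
J(T, D) = (D + T)/(-5 + D)
P(m) = -(2/7 - m/7)/(6*m) (P(m) = -(-2 + m)/(-5 - 2)/(6*m) = -(-2 + m)/(-7)/(6*m) = -(-(-2 + m)/7)/(6*m) = -(2/7 - m/7)/(6*m))
(-6 - 14)*P(-5) = (-6 - 14)*((1/42)*(-2 - 5)/(-5)) = -10*(-1)*(-7)/(21*5) = -20*1/30 = -2/3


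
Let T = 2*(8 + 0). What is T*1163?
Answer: 18608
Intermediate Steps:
T = 16 (T = 2*8 = 16)
T*1163 = 16*1163 = 18608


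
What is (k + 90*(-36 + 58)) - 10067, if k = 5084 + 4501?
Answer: 1498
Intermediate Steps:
k = 9585
(k + 90*(-36 + 58)) - 10067 = (9585 + 90*(-36 + 58)) - 10067 = (9585 + 90*22) - 10067 = (9585 + 1980) - 10067 = 11565 - 10067 = 1498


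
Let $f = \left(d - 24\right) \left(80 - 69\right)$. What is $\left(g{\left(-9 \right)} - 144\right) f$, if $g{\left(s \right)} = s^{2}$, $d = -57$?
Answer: $56133$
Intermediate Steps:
$f = -891$ ($f = \left(-57 - 24\right) \left(80 - 69\right) = \left(-81\right) 11 = -891$)
$\left(g{\left(-9 \right)} - 144\right) f = \left(\left(-9\right)^{2} - 144\right) \left(-891\right) = \left(81 - 144\right) \left(-891\right) = \left(-63\right) \left(-891\right) = 56133$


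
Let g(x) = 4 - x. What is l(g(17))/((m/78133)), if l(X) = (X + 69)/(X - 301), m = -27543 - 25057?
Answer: 546931/2064550 ≈ 0.26492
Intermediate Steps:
m = -52600
l(X) = (69 + X)/(-301 + X)
l(g(17))/((m/78133)) = ((69 + (4 - 1*17))/(-301 + (4 - 1*17)))/((-52600/78133)) = ((69 + (4 - 17))/(-301 + (4 - 17)))/((-52600*1/78133)) = ((69 - 13)/(-301 - 13))/(-52600/78133) = (56/(-314))*(-78133/52600) = -1/314*56*(-78133/52600) = -28/157*(-78133/52600) = 546931/2064550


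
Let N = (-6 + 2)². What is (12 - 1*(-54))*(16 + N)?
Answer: 2112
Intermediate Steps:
N = 16 (N = (-4)² = 16)
(12 - 1*(-54))*(16 + N) = (12 - 1*(-54))*(16 + 16) = (12 + 54)*32 = 66*32 = 2112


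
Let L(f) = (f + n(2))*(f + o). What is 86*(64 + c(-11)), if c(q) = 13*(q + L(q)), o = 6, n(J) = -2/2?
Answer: 60286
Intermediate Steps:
n(J) = -1 (n(J) = -2*½ = -1)
L(f) = (-1 + f)*(6 + f) (L(f) = (f - 1)*(f + 6) = (-1 + f)*(6 + f))
c(q) = -78 + 13*q² + 78*q (c(q) = 13*(q + (-6 + q² + 5*q)) = 13*(-6 + q² + 6*q) = -78 + 13*q² + 78*q)
86*(64 + c(-11)) = 86*(64 + (-78 + 13*(-11)² + 78*(-11))) = 86*(64 + (-78 + 13*121 - 858)) = 86*(64 + (-78 + 1573 - 858)) = 86*(64 + 637) = 86*701 = 60286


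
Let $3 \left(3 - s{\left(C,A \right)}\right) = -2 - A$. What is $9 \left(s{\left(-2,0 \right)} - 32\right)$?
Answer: $-255$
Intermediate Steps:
$s{\left(C,A \right)} = \frac{11}{3} + \frac{A}{3}$ ($s{\left(C,A \right)} = 3 - \frac{-2 - A}{3} = 3 + \left(\frac{2}{3} + \frac{A}{3}\right) = \frac{11}{3} + \frac{A}{3}$)
$9 \left(s{\left(-2,0 \right)} - 32\right) = 9 \left(\left(\frac{11}{3} + \frac{1}{3} \cdot 0\right) - 32\right) = 9 \left(\left(\frac{11}{3} + 0\right) - 32\right) = 9 \left(\frac{11}{3} - 32\right) = 9 \left(- \frac{85}{3}\right) = -255$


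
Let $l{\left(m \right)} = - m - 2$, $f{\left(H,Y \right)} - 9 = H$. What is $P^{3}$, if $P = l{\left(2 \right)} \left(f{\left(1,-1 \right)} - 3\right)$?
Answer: $-21952$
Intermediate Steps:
$f{\left(H,Y \right)} = 9 + H$
$l{\left(m \right)} = -2 - m$ ($l{\left(m \right)} = - m - 2 = -2 - m$)
$P = -28$ ($P = \left(-2 - 2\right) \left(\left(9 + 1\right) - 3\right) = \left(-2 - 2\right) \left(10 - 3\right) = \left(-4\right) 7 = -28$)
$P^{3} = \left(-28\right)^{3} = -21952$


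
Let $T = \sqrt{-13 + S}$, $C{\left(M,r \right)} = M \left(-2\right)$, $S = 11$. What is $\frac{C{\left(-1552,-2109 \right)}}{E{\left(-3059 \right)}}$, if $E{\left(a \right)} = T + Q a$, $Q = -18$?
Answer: $\frac{85456224}{1515911923} - \frac{1552 i \sqrt{2}}{1515911923} \approx 0.056373 - 1.4479 \cdot 10^{-6} i$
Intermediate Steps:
$C{\left(M,r \right)} = - 2 M$
$T = i \sqrt{2}$ ($T = \sqrt{-13 + 11} = \sqrt{-2} = i \sqrt{2} \approx 1.4142 i$)
$E{\left(a \right)} = - 18 a + i \sqrt{2}$ ($E{\left(a \right)} = i \sqrt{2} - 18 a = - 18 a + i \sqrt{2}$)
$\frac{C{\left(-1552,-2109 \right)}}{E{\left(-3059 \right)}} = \frac{\left(-2\right) \left(-1552\right)}{\left(-18\right) \left(-3059\right) + i \sqrt{2}} = \frac{3104}{55062 + i \sqrt{2}}$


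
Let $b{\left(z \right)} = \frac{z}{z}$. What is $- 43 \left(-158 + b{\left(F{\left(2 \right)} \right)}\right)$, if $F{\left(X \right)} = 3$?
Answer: $6751$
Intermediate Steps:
$b{\left(z \right)} = 1$
$- 43 \left(-158 + b{\left(F{\left(2 \right)} \right)}\right) = - 43 \left(-158 + 1\right) = \left(-43\right) \left(-157\right) = 6751$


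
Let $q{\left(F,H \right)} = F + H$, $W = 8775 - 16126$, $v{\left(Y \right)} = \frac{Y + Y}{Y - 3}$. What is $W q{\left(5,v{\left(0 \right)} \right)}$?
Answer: $-36755$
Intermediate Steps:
$v{\left(Y \right)} = \frac{2 Y}{-3 + Y}$
$W = -7351$ ($W = 8775 - 16126 = -7351$)
$W q{\left(5,v{\left(0 \right)} \right)} = - 7351 \left(5 + 2 \cdot 0 \frac{1}{-3 + 0}\right) = - 7351 \left(5 + 2 \cdot 0 \frac{1}{-3}\right) = - 7351 \left(5 + 2 \cdot 0 \left(- \frac{1}{3}\right)\right) = - 7351 \left(5 + 0\right) = \left(-7351\right) 5 = -36755$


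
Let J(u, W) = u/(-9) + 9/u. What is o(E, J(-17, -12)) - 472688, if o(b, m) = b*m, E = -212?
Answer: -72365360/153 ≈ -4.7298e+5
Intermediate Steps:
J(u, W) = 9/u - u/9 (J(u, W) = u*(-⅑) + 9/u = -u/9 + 9/u = 9/u - u/9)
o(E, J(-17, -12)) - 472688 = -212*(9/(-17) - ⅑*(-17)) - 472688 = -212*(9*(-1/17) + 17/9) - 472688 = -212*(-9/17 + 17/9) - 472688 = -212*208/153 - 472688 = -44096/153 - 472688 = -72365360/153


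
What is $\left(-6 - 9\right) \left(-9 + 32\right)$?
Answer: $-345$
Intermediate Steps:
$\left(-6 - 9\right) \left(-9 + 32\right) = \left(-15\right) 23 = -345$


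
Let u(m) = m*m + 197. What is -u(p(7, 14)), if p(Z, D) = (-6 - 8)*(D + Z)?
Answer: -86633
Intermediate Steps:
p(Z, D) = -14*D - 14*Z (p(Z, D) = -14*(D + Z) = -14*D - 14*Z)
u(m) = 197 + m² (u(m) = m² + 197 = 197 + m²)
-u(p(7, 14)) = -(197 + (-14*14 - 14*7)²) = -(197 + (-196 - 98)²) = -(197 + (-294)²) = -(197 + 86436) = -1*86633 = -86633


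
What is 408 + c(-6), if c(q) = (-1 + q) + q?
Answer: 395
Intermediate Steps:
c(q) = -1 + 2*q
408 + c(-6) = 408 + (-1 + 2*(-6)) = 408 + (-1 - 12) = 408 - 13 = 395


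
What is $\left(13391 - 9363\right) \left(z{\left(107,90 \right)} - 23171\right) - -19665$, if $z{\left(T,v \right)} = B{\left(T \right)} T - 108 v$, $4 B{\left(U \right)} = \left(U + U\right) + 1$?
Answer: $-109299248$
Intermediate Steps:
$B{\left(U \right)} = \frac{1}{4} + \frac{U}{2}$ ($B{\left(U \right)} = \frac{\left(U + U\right) + 1}{4} = \frac{2 U + 1}{4} = \frac{1 + 2 U}{4} = \frac{1}{4} + \frac{U}{2}$)
$z{\left(T,v \right)} = - 108 v + T \left(\frac{1}{4} + \frac{T}{2}\right)$ ($z{\left(T,v \right)} = \left(\frac{1}{4} + \frac{T}{2}\right) T - 108 v = T \left(\frac{1}{4} + \frac{T}{2}\right) - 108 v = - 108 v + T \left(\frac{1}{4} + \frac{T}{2}\right)$)
$\left(13391 - 9363\right) \left(z{\left(107,90 \right)} - 23171\right) - -19665 = \left(13391 - 9363\right) \left(\left(\left(-108\right) 90 + \frac{1}{4} \cdot 107 \left(1 + 2 \cdot 107\right)\right) - 23171\right) - -19665 = 4028 \left(\left(-9720 + \frac{1}{4} \cdot 107 \left(1 + 214\right)\right) - 23171\right) + 19665 = 4028 \left(\left(-9720 + \frac{1}{4} \cdot 107 \cdot 215\right) - 23171\right) + 19665 = 4028 \left(\left(-9720 + \frac{23005}{4}\right) - 23171\right) + 19665 = 4028 \left(- \frac{15875}{4} - 23171\right) + 19665 = 4028 \left(- \frac{108559}{4}\right) + 19665 = -109318913 + 19665 = -109299248$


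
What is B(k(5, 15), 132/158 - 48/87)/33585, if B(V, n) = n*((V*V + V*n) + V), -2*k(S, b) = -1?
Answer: 531245/70510780554 ≈ 7.5342e-6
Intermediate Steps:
k(S, b) = 1/2 (k(S, b) = -1/2*(-1) = 1/2)
B(V, n) = n*(V + V**2 + V*n) (B(V, n) = n*((V**2 + V*n) + V) = n*(V + V**2 + V*n))
B(k(5, 15), 132/158 - 48/87)/33585 = ((132/158 - 48/87)*(1 + 1/2 + (132/158 - 48/87))/2)/33585 = ((132*(1/158) - 48*1/87)*(1 + 1/2 + (132*(1/158) - 48*1/87))/2)*(1/33585) = ((66/79 - 16/29)*(1 + 1/2 + (66/79 - 16/29))/2)*(1/33585) = ((1/2)*(650/2291)*(1 + 1/2 + 650/2291))*(1/33585) = ((1/2)*(650/2291)*(8173/4582))*(1/33585) = (2656225/10497362)*(1/33585) = 531245/70510780554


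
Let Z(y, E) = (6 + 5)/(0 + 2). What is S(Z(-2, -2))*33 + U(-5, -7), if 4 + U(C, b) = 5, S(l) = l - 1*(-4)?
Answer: 629/2 ≈ 314.50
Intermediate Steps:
Z(y, E) = 11/2
S(l) = 4 + l (S(l) = l + 4 = 4 + l)
U(C, b) = 1 (U(C, b) = -4 + 5 = 1)
S(Z(-2, -2))*33 + U(-5, -7) = (4 + 11/2)*33 + 1 = (19/2)*33 + 1 = 627/2 + 1 = 629/2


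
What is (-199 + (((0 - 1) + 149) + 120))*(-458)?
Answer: -31602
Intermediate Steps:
(-199 + (((0 - 1) + 149) + 120))*(-458) = (-199 + ((-1 + 149) + 120))*(-458) = (-199 + (148 + 120))*(-458) = (-199 + 268)*(-458) = 69*(-458) = -31602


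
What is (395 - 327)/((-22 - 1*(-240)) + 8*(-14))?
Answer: 34/53 ≈ 0.64151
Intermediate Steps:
(395 - 327)/((-22 - 1*(-240)) + 8*(-14)) = 68/((-22 + 240) - 112) = 68/(218 - 112) = 68/106 = 68*(1/106) = 34/53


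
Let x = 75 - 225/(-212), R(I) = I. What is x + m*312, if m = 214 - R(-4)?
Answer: 14435517/212 ≈ 68092.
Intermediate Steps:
x = 16125/212 (x = 75 - 225*(-1)/212 = 75 - 1*(-225/212) = 75 + 225/212 = 16125/212 ≈ 76.061)
m = 218 (m = 214 - 1*(-4) = 214 + 4 = 218)
x + m*312 = 16125/212 + 218*312 = 16125/212 + 68016 = 14435517/212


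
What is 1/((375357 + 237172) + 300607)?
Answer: 1/913136 ≈ 1.0951e-6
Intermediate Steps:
1/((375357 + 237172) + 300607) = 1/(612529 + 300607) = 1/913136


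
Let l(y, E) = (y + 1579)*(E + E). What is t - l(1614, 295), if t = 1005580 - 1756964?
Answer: -2635254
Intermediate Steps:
t = -751384
l(y, E) = 2*E*(1579 + y) (l(y, E) = (1579 + y)*(2*E) = 2*E*(1579 + y))
t - l(1614, 295) = -751384 - 2*295*(1579 + 1614) = -751384 - 2*295*3193 = -751384 - 1*1883870 = -751384 - 1883870 = -2635254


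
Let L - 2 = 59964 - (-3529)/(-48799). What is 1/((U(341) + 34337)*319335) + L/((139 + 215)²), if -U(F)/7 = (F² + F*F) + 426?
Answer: 55257171258832750883/115475703304591491780 ≈ 0.47852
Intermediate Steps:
U(F) = -2982 - 14*F² (U(F) = -7*((F² + F*F) + 426) = -7*((F² + F²) + 426) = -7*(2*F² + 426) = -7*(426 + 2*F²) = -2982 - 14*F²)
L = 2926277305/48799 (L = 2 + (59964 - (-3529)/(-48799)) = 2 + (59964 - (-3529)*(-1)/48799) = 2 + (59964 - 1*3529/48799) = 2 + (59964 - 3529/48799) = 2 + 2926179707/48799 = 2926277305/48799 ≈ 59966.)
1/((U(341) + 34337)*319335) + L/((139 + 215)²) = 1/(((-2982 - 14*341²) + 34337)*319335) + 2926277305/(48799*((139 + 215)²)) = (1/319335)/((-2982 - 14*116281) + 34337) + 2926277305/(48799*(354²)) = (1/319335)/((-2982 - 1627934) + 34337) + (2926277305/48799)/125316 = (1/319335)/(-1630916 + 34337) + (2926277305/48799)*(1/125316) = (1/319335)/(-1596579) + 2926277305/6115295484 = -1/1596579*1/319335 + 2926277305/6115295484 = -1/509843554965 + 2926277305/6115295484 = 55257171258832750883/115475703304591491780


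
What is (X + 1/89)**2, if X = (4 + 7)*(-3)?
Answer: 8620096/7921 ≈ 1088.3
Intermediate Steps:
X = -33 (X = 11*(-3) = -33)
(X + 1/89)**2 = (-33 + 1/89)**2 = (-2936/89)**2 = 8620096/7921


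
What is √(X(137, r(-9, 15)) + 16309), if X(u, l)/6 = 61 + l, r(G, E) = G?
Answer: √16621 ≈ 128.92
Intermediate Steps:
X(u, l) = 366 + 6*l (X(u, l) = 6*(61 + l) = 366 + 6*l)
√(X(137, r(-9, 15)) + 16309) = √((366 + 6*(-9)) + 16309) = √((366 - 54) + 16309) = √(312 + 16309) = √16621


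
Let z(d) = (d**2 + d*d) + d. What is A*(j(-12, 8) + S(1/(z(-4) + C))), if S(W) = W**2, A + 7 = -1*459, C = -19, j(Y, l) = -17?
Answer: 641216/81 ≈ 7916.3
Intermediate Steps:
z(d) = d + 2*d**2 (z(d) = (d**2 + d**2) + d = 2*d**2 + d = d + 2*d**2)
A = -466 (A = -7 - 1*459 = -7 - 459 = -466)
A*(j(-12, 8) + S(1/(z(-4) + C))) = -466*(-17 + (1/(-4*(1 + 2*(-4)) - 19))**2) = -466*(-17 + (1/(-4*(1 - 8) - 19))**2) = -466*(-17 + (1/(-4*(-7) - 19))**2) = -466*(-17 + (1/(28 - 19))**2) = -466*(-17 + (1/9)**2) = -466*(-17 + 1/81) = -466*(-1376/81) = 641216/81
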